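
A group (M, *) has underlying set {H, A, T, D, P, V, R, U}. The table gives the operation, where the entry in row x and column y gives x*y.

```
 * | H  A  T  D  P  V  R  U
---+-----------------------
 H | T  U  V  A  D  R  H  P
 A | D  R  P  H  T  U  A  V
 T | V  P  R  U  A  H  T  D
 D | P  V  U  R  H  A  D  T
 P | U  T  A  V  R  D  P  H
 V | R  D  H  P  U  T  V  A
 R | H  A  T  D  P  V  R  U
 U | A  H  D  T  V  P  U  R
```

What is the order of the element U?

2

The identity element is R (its row matches the header).
U^1 = U
U^2 = U*U = R
The first power of U equal to the identity is U^2, so ord(U) = 2.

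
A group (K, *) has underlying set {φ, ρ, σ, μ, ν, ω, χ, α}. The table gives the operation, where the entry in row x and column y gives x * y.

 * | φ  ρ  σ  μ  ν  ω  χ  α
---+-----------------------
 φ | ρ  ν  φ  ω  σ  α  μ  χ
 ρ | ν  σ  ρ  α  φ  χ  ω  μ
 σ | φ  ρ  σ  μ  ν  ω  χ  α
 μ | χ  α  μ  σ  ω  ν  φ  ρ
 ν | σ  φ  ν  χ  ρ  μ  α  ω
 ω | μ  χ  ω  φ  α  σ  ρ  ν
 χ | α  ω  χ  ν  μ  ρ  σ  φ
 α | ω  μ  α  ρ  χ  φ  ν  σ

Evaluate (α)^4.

σ

α^1 = α
α^2 = α * α = σ
α^3 = σ * α = α
α^4 = α * α = σ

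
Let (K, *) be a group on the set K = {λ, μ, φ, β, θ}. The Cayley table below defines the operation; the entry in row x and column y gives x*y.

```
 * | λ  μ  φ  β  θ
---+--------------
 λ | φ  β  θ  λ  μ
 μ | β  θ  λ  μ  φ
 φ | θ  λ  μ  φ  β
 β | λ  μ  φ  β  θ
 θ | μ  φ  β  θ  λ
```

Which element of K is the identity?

β

The identity e satisfies e*x = x for all x, so its row in the table reproduces the column headers.
Row β reads: λ, μ, φ, β, θ — exactly the header order. So β is the identity.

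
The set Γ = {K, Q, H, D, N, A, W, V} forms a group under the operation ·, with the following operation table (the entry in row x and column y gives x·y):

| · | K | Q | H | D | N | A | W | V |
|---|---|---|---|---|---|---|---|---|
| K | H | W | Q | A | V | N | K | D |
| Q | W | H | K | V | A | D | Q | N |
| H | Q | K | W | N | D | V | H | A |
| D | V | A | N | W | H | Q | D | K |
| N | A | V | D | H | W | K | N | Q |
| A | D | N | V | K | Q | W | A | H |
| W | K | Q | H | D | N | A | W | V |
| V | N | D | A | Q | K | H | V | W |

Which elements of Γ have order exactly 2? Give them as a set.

{A, D, H, N, V}

Identity is W. Compute the order of each non-identity element by repeated multiplication:
  K: K → H → Q → W  (order 4)
  Q: Q → H → K → W  (order 4)
  H: H → W  (order 2)
  D: D → W  (order 2)
  N: N → W  (order 2)
  A: A → W  (order 2)
  V: V → W  (order 2)
Elements of order 2: {A, D, H, N, V}.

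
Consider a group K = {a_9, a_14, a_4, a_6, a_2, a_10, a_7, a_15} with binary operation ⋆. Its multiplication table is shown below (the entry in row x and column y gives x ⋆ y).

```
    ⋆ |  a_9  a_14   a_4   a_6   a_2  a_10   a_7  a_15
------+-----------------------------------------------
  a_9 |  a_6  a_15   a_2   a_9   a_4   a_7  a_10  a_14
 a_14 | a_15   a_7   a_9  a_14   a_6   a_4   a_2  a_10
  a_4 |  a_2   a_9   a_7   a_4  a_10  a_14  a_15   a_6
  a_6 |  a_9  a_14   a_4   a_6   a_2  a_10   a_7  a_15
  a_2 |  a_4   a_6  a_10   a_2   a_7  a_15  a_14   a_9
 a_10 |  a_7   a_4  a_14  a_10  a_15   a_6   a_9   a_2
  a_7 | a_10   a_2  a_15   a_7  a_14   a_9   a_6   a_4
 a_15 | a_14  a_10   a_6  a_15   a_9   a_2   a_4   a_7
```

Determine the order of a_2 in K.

The identity element is a_6 (its row matches the header).
a_2^1 = a_2
a_2^2 = a_2 ⋆ a_2 = a_7
a_2^3 = a_7 ⋆ a_2 = a_14
a_2^4 = a_14 ⋆ a_2 = a_6
The first power of a_2 equal to the identity is a_2^4, so ord(a_2) = 4.
(Structurally, K here is isomorphic to Z_2 x Z_4.)

4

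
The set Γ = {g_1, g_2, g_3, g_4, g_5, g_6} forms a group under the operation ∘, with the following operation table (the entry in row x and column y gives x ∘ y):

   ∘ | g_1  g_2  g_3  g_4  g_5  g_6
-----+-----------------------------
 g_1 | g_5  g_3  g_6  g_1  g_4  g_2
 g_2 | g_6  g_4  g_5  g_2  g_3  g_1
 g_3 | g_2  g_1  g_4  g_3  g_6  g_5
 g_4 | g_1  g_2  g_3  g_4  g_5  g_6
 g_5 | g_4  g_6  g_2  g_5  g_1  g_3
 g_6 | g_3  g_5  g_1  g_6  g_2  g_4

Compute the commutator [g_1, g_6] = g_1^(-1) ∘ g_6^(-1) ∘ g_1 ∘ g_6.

g_1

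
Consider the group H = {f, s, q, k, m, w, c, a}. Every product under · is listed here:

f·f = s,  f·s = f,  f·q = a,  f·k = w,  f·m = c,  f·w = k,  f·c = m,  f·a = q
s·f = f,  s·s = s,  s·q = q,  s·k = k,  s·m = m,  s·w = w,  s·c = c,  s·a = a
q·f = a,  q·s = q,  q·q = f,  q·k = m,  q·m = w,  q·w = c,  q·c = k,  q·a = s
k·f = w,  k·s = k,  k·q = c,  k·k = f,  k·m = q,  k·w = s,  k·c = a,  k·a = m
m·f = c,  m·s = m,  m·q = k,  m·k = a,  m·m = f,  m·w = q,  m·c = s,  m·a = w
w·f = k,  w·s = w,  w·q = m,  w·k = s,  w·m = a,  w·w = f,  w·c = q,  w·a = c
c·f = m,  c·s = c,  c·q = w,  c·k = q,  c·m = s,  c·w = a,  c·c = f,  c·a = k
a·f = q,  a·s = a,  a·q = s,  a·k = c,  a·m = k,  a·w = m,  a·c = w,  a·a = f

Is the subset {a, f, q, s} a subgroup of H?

Yes

{a, f, q, s} contains the identity s.
Checking products: every product of two elements of {a, f, q, s} (read from the table) lies in {a, f, q, s}, so the set is closed.
In a finite group, a nonempty closed subset is a subgroup. So {a, f, q, s} ≤ H.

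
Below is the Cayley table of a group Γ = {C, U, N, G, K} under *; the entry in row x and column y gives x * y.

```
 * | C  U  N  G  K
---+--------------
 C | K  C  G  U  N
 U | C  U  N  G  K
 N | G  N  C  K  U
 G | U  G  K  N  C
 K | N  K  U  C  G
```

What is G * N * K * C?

G * N = K
K * K = G
G * C = U

U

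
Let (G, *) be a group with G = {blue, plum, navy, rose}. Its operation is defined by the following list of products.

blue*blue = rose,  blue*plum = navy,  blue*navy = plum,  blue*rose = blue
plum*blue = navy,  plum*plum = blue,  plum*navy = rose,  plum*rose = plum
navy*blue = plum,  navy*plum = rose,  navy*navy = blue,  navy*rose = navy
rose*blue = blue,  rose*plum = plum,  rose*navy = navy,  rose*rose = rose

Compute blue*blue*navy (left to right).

blue*blue = rose
rose*navy = navy

navy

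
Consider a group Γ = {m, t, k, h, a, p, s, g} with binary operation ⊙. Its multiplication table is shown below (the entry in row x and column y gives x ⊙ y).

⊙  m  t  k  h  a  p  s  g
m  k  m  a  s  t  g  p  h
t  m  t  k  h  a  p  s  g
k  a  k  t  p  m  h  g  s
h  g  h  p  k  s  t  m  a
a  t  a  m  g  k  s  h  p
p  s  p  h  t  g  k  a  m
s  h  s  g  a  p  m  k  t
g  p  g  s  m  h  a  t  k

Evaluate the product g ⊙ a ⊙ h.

g ⊙ a = h
h ⊙ h = k

k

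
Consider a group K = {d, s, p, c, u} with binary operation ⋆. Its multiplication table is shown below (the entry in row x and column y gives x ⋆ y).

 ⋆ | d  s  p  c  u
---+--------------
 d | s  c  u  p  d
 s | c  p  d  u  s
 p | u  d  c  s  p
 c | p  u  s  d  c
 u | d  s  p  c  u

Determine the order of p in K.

The identity element is u (its row matches the header).
p^1 = p
p^2 = p ⋆ p = c
p^3 = c ⋆ p = s
p^4 = s ⋆ p = d
p^5 = d ⋆ p = u
The first power of p equal to the identity is p^5, so ord(p) = 5.
(Structurally, K here is isomorphic to the cyclic group Z_5.)

5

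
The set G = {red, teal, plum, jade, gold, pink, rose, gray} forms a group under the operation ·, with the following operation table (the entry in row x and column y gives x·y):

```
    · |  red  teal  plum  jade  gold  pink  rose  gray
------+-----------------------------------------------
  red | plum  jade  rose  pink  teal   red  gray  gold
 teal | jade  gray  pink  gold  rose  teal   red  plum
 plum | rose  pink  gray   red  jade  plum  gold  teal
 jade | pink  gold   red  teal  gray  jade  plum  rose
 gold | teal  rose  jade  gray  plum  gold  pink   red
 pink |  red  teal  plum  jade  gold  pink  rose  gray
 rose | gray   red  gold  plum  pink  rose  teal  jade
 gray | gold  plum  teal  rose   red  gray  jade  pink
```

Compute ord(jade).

The identity element is pink (its row matches the header).
jade^1 = jade
jade^2 = jade·jade = teal
jade^3 = teal·jade = gold
jade^4 = gold·jade = gray
jade^5 = gray·jade = rose
jade^6 = rose·jade = plum
jade^7 = plum·jade = red
jade^8 = red·jade = pink
The first power of jade equal to the identity is jade^8, so ord(jade) = 8.

8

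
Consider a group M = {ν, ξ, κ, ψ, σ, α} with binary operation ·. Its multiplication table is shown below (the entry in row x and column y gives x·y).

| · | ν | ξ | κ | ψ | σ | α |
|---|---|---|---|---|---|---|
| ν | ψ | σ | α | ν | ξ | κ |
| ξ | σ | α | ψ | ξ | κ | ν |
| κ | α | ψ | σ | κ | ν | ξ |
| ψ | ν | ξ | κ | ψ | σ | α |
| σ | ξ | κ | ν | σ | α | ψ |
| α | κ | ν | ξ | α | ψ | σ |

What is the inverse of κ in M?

ξ

First locate the identity: row ψ matches the header, so ψ is the identity.
Scan row κ for ψ: κ·ξ = ψ. Hence κ^(-1) = ξ.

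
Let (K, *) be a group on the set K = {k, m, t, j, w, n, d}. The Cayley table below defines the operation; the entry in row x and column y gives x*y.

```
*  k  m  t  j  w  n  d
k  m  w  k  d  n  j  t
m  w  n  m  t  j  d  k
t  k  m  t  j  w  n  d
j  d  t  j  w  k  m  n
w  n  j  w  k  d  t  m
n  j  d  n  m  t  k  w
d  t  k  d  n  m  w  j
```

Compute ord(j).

7

The identity element is t (its row matches the header).
j^1 = j
j^2 = j*j = w
j^3 = w*j = k
j^4 = k*j = d
j^5 = d*j = n
j^6 = n*j = m
j^7 = m*j = t
The first power of j equal to the identity is j^7, so ord(j) = 7.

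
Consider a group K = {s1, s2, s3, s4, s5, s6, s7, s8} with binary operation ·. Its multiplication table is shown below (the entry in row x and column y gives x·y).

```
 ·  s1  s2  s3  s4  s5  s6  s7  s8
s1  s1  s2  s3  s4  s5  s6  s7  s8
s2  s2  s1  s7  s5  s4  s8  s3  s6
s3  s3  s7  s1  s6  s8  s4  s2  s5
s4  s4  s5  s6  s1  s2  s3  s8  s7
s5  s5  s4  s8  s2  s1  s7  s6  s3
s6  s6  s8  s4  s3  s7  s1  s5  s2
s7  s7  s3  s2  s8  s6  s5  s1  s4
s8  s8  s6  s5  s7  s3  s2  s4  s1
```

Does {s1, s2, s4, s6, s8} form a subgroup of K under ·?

s4·s2 = s5, which is not in {s1, s2, s4, s6, s8}.
The subset is not closed under ·, so it is not a subgroup.

No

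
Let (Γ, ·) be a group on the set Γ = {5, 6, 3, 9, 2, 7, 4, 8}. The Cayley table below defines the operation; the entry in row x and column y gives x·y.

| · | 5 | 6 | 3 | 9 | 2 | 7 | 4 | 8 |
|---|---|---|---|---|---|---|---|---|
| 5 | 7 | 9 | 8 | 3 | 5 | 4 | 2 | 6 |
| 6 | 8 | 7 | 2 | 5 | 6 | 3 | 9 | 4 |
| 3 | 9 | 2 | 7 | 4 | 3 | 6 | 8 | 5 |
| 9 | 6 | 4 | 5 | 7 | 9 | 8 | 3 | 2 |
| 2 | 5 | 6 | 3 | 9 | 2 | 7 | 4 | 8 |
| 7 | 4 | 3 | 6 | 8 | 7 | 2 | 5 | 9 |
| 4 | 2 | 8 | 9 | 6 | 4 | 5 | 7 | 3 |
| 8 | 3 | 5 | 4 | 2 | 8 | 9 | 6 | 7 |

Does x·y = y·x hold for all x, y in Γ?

No

5·3 = 8 but 3·5 = 9.
Since 5 and 3 do not commute, Γ is not abelian.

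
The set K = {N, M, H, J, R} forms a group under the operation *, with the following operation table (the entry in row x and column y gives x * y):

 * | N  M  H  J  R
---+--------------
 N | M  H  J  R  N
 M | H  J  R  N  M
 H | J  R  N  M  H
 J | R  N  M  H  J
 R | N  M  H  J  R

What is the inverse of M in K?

First locate the identity: row R matches the header, so R is the identity.
Scan row M for R: M * H = R. Hence M^(-1) = H.

H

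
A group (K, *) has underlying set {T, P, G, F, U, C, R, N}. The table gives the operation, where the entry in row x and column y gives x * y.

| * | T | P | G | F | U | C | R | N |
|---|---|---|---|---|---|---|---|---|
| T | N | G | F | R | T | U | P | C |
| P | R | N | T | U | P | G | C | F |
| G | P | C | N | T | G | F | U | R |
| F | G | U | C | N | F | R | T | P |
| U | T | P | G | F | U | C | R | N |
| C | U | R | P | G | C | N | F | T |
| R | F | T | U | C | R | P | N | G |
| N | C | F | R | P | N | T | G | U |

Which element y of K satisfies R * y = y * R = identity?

First locate the identity: row U matches the header, so U is the identity.
Scan row R for U: R * G = U. Hence R^(-1) = G.

G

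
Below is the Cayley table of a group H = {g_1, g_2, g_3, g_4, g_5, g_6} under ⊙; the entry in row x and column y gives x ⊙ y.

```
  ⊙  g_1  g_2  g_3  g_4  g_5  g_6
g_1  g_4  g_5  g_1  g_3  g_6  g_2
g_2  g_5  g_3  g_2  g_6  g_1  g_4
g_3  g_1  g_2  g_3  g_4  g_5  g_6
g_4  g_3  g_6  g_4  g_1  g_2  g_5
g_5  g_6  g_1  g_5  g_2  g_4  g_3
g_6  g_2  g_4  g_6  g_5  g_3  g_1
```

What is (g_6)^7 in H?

g_6

g_6^1 = g_6
g_6^2 = g_6 ⊙ g_6 = g_1
g_6^3 = g_1 ⊙ g_6 = g_2
g_6^4 = g_2 ⊙ g_6 = g_4
g_6^5 = g_4 ⊙ g_6 = g_5
g_6^6 = g_5 ⊙ g_6 = g_3
g_6^7 = g_3 ⊙ g_6 = g_6
(Structurally, H here is isomorphic to the cyclic group Z_6.)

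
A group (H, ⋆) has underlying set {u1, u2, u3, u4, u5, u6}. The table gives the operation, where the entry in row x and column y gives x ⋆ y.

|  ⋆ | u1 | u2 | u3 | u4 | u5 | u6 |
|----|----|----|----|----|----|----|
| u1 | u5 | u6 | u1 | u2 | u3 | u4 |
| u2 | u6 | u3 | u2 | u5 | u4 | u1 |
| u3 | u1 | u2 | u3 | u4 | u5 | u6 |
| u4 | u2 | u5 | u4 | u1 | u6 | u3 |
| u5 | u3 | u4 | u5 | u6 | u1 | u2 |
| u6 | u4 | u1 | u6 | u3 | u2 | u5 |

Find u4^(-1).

First locate the identity: row u3 matches the header, so u3 is the identity.
Scan row u4 for u3: u4 ⋆ u6 = u3. Hence u4^(-1) = u6.

u6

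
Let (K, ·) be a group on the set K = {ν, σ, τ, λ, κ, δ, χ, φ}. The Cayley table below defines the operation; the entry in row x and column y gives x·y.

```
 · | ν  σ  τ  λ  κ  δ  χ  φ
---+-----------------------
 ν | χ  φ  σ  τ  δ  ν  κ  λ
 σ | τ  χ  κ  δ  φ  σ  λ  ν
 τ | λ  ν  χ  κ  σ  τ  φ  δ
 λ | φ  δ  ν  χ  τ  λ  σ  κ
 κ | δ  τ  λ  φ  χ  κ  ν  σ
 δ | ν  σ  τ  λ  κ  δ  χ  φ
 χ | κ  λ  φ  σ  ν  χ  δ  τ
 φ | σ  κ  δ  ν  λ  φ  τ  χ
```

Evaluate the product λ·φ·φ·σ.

λ·φ = κ
κ·φ = σ
σ·σ = χ

χ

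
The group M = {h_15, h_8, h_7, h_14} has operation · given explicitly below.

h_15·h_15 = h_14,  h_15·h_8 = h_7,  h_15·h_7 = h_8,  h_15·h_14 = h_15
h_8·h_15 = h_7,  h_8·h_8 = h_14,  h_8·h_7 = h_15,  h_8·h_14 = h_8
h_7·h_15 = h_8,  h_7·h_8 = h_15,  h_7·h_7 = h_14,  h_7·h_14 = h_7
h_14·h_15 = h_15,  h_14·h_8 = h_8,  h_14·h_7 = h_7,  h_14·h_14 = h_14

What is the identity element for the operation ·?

The identity e satisfies e·x = x for all x, so its row in the table reproduces the column headers.
Row h_14 reads: h_15, h_8, h_7, h_14 — exactly the header order. So h_14 is the identity.

h_14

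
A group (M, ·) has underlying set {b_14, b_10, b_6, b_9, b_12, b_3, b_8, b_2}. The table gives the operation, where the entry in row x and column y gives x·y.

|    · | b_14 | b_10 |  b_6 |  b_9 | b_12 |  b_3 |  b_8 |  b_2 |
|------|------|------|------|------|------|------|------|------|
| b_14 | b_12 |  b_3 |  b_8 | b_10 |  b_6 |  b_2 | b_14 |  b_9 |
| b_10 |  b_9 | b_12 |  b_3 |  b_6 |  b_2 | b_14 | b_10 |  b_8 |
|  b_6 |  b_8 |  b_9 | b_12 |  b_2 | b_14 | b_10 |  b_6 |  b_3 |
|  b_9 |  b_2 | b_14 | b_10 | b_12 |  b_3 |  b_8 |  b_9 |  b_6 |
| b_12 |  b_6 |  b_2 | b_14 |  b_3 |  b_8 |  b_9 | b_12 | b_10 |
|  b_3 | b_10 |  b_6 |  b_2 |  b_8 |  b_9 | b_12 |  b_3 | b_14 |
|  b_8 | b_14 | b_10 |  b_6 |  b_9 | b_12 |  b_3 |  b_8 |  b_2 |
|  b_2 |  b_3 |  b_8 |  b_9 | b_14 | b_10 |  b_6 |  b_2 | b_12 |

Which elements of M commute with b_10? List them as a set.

Compare row b_10 with column b_10 entry by entry.
b_12·b_10 = b_2 = b_10·b_12, so b_12 commutes with b_10.
b_6·b_10 = b_9 but b_10·b_6 = b_3, so b_6 does not.
Collecting the elements that commute with b_10: C(b_10) = {b_10, b_12, b_2, b_8}.

{b_10, b_12, b_2, b_8}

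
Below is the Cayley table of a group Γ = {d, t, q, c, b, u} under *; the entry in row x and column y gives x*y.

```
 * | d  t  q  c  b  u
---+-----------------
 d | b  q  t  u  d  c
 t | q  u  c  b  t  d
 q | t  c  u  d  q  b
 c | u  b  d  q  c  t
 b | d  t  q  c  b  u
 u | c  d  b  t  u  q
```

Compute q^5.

u

q^1 = q
q^2 = q*q = u
q^3 = u*q = b
q^4 = b*q = q
q^5 = q*q = u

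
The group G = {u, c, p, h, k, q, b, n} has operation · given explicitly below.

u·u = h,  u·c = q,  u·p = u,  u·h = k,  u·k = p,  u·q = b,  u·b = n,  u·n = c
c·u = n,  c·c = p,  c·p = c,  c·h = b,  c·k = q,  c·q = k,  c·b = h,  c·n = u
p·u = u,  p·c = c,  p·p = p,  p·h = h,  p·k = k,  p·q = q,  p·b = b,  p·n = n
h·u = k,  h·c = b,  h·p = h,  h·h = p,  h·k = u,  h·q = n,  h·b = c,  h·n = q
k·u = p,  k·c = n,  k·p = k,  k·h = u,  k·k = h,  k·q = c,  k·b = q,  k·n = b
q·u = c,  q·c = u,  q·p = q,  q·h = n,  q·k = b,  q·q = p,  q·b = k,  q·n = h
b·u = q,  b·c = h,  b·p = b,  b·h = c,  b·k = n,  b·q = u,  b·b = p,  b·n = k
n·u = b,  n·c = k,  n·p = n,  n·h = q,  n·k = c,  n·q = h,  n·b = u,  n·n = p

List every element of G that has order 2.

Identity is p. Compute the order of each non-identity element by repeated multiplication:
  u: u → h → k → p  (order 4)
  c: c → p  (order 2)
  h: h → p  (order 2)
  k: k → h → u → p  (order 4)
  q: q → p  (order 2)
  b: b → p  (order 2)
  n: n → p  (order 2)
Elements of order 2: {b, c, h, n, q}.

{b, c, h, n, q}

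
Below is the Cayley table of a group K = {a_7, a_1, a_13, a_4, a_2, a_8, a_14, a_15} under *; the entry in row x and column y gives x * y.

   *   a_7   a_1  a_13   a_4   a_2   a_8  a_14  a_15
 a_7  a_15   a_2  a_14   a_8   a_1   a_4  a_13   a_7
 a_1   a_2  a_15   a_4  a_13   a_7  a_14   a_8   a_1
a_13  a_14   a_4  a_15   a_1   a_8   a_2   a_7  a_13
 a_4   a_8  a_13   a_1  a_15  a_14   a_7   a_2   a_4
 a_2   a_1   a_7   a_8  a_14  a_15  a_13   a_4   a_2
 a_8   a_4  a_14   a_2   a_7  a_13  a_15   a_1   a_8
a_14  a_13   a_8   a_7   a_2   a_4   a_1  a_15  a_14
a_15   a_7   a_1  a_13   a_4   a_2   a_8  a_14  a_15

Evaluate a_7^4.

a_15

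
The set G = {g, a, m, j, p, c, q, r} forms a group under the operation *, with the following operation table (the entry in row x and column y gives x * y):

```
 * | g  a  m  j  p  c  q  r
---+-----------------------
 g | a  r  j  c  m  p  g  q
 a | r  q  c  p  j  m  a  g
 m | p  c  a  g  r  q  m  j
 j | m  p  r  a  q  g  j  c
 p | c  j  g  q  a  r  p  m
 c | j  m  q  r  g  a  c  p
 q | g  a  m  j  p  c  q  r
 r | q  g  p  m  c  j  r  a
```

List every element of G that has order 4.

{c, g, j, m, p, r}

Identity is q. Compute the order of each non-identity element by repeated multiplication:
  g: g → a → r → q  (order 4)
  a: a → q  (order 2)
  m: m → a → c → q  (order 4)
  j: j → a → p → q  (order 4)
  p: p → a → j → q  (order 4)
  c: c → a → m → q  (order 4)
  r: r → a → g → q  (order 4)
Elements of order 4: {c, g, j, m, p, r}.
(Structurally, G here is isomorphic to the quaternion group Q_8.)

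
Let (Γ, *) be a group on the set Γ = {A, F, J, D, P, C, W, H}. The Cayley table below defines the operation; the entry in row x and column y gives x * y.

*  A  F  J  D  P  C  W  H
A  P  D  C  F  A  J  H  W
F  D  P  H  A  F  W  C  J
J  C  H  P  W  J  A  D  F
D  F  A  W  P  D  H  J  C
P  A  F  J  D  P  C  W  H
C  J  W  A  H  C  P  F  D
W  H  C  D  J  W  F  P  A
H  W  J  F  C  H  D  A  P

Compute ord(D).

The identity element is P (its row matches the header).
D^1 = D
D^2 = D * D = P
The first power of D equal to the identity is D^2, so ord(D) = 2.

2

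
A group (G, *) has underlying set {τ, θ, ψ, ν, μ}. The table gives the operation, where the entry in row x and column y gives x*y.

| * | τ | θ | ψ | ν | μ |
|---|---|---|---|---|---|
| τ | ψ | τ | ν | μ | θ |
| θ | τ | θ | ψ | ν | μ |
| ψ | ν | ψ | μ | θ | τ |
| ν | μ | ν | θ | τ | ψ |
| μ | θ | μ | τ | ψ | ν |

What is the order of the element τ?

The identity element is θ (its row matches the header).
τ^1 = τ
τ^2 = τ*τ = ψ
τ^3 = ψ*τ = ν
τ^4 = ν*τ = μ
τ^5 = μ*τ = θ
The first power of τ equal to the identity is τ^5, so ord(τ) = 5.
(Structurally, G here is isomorphic to the cyclic group Z_5.)

5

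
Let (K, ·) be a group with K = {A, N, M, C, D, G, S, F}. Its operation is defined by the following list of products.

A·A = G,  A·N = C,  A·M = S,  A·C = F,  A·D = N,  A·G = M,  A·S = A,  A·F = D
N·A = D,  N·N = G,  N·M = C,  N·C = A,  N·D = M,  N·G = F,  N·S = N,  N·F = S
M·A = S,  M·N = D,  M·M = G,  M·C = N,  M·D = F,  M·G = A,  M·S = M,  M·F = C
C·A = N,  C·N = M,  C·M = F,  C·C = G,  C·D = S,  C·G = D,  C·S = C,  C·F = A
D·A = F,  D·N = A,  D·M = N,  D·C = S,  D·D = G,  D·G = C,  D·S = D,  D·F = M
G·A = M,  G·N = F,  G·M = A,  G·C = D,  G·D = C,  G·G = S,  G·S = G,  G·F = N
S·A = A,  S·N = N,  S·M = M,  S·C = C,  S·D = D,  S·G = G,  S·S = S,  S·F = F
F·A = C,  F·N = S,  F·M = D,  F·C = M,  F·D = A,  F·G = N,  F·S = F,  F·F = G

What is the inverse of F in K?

N

First locate the identity: row S matches the header, so S is the identity.
Scan row F for S: F·N = S. Hence F^(-1) = N.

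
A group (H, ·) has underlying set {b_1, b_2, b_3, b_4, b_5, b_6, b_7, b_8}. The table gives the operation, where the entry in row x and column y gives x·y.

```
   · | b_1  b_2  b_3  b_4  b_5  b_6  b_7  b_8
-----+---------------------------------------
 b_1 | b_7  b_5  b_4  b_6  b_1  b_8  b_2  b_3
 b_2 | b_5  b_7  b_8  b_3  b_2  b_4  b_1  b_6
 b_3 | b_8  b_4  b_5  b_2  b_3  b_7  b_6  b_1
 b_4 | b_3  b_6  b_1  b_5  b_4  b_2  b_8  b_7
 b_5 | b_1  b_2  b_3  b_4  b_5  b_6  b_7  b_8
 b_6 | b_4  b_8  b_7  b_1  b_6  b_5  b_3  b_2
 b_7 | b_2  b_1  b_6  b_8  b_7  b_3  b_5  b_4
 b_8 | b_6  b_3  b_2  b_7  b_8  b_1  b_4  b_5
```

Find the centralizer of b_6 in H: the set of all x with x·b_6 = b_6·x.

{b_3, b_5, b_6, b_7}

Compare row b_6 with column b_6 entry by entry.
b_3·b_6 = b_7 = b_6·b_3, so b_3 commutes with b_6.
b_2·b_6 = b_4 but b_6·b_2 = b_8, so b_2 does not.
Collecting the elements that commute with b_6: C(b_6) = {b_3, b_5, b_6, b_7}.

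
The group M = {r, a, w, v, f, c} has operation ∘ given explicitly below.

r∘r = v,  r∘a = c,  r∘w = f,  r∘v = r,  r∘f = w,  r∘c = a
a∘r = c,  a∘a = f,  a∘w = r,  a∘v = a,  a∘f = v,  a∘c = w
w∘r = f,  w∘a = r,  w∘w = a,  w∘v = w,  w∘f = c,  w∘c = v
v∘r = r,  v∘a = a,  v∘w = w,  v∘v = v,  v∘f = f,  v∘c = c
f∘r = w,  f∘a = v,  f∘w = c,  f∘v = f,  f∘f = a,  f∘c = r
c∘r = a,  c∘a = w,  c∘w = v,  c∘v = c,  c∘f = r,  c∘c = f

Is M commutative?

Yes

Check whether the table is symmetric across its main diagonal.
Every entry (row x, col y) equals the entry (row y, col x), so M is abelian.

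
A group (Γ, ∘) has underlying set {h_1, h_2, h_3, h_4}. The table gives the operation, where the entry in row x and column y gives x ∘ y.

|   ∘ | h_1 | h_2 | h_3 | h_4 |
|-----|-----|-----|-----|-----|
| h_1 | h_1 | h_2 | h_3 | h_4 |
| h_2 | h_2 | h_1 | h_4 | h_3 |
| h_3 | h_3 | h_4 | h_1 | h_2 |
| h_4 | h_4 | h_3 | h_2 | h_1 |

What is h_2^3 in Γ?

h_2

h_2^1 = h_2
h_2^2 = h_2 ∘ h_2 = h_1
h_2^3 = h_1 ∘ h_2 = h_2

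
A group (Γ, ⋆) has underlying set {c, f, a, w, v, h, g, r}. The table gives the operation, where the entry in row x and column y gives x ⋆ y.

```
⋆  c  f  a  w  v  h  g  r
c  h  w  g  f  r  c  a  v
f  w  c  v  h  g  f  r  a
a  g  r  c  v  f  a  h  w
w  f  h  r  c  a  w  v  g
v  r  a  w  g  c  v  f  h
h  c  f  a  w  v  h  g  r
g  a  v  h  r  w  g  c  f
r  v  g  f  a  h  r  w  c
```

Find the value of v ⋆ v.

Read row v, column v: v ⋆ v = c.

c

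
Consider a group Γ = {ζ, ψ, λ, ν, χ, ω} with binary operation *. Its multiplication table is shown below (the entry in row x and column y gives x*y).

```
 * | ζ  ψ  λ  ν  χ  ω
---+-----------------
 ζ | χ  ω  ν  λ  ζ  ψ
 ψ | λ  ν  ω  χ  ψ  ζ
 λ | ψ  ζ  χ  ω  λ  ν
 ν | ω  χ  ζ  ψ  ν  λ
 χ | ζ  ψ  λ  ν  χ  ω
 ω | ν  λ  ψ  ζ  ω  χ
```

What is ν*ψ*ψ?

ψ

ν*ψ = χ
χ*ψ = ψ
(Structurally, Γ here is isomorphic to the symmetric group S_3.)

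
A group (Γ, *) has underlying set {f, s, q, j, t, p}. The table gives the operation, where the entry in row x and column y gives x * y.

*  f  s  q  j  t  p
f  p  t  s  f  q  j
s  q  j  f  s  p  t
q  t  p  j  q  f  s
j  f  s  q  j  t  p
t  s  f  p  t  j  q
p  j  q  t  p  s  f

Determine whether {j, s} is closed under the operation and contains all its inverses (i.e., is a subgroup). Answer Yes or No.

{j, s} contains the identity j.
Checking products: every product of two elements of {j, s} (read from the table) lies in {j, s}, so the set is closed.
In a finite group, a nonempty closed subset is a subgroup. So {j, s} ≤ Γ.
(Structurally, Γ here is isomorphic to the symmetric group S_3.)

Yes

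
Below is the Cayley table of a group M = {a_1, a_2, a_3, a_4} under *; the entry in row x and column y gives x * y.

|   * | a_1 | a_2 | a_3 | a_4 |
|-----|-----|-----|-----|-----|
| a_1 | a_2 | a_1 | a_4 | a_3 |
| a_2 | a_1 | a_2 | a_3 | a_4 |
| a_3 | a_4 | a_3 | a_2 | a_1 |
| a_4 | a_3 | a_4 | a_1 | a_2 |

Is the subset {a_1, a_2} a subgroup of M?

Yes

{a_1, a_2} contains the identity a_2.
Checking products: every product of two elements of {a_1, a_2} (read from the table) lies in {a_1, a_2}, so the set is closed.
In a finite group, a nonempty closed subset is a subgroup. So {a_1, a_2} ≤ M.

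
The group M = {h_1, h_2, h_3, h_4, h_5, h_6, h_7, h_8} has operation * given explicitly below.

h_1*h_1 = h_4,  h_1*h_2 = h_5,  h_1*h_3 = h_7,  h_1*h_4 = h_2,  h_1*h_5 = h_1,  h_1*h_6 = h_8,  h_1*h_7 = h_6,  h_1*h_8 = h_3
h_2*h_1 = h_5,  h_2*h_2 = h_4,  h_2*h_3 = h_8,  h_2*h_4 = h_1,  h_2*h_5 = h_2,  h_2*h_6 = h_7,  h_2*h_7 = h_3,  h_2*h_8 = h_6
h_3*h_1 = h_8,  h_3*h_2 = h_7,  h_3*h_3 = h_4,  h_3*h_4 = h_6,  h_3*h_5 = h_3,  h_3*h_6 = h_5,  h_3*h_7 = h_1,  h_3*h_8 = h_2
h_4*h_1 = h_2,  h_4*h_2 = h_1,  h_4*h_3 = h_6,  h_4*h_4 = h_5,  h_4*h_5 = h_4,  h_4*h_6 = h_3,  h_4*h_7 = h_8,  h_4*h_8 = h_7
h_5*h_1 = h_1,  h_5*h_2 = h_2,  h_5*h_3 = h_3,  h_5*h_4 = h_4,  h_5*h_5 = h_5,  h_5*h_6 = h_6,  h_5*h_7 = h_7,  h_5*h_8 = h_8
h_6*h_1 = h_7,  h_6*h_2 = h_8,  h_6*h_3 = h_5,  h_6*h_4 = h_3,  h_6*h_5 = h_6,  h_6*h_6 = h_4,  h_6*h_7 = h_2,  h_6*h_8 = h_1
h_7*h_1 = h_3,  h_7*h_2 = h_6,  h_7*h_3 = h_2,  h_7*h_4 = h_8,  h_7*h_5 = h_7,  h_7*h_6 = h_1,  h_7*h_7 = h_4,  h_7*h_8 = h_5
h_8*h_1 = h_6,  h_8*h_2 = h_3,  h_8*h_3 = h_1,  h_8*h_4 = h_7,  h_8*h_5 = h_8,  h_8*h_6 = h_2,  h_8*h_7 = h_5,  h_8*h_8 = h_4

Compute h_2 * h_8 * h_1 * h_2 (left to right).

h_6

h_2 * h_8 = h_6
h_6 * h_1 = h_7
h_7 * h_2 = h_6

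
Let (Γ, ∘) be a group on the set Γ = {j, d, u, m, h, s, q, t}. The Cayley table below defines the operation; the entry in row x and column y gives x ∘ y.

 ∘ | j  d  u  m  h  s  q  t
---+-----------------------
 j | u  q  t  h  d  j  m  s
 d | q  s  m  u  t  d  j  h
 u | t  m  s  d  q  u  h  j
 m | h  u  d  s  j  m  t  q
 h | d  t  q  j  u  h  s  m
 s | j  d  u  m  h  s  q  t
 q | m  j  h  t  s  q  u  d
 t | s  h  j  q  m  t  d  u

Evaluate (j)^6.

j^1 = j
j^2 = j ∘ j = u
j^3 = u ∘ j = t
j^4 = t ∘ j = s
j^5 = s ∘ j = j
j^6 = j ∘ j = u

u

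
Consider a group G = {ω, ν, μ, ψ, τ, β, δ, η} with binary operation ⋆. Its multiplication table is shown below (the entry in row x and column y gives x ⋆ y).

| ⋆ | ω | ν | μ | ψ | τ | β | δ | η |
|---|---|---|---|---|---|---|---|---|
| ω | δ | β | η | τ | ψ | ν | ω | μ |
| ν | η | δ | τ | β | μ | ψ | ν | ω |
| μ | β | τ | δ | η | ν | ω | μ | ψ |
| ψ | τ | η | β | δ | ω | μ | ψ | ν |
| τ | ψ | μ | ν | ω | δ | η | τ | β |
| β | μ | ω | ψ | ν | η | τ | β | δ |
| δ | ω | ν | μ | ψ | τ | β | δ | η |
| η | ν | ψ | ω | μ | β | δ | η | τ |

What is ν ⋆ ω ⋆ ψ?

μ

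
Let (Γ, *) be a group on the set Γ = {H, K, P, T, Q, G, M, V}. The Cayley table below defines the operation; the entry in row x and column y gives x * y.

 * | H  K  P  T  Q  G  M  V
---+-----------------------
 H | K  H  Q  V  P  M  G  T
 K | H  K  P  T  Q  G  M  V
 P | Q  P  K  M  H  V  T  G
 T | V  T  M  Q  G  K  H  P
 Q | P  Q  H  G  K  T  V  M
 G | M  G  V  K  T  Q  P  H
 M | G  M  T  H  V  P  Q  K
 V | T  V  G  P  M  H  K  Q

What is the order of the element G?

4

The identity element is K (its row matches the header).
G^1 = G
G^2 = G * G = Q
G^3 = Q * G = T
G^4 = T * G = K
The first power of G equal to the identity is G^4, so ord(G) = 4.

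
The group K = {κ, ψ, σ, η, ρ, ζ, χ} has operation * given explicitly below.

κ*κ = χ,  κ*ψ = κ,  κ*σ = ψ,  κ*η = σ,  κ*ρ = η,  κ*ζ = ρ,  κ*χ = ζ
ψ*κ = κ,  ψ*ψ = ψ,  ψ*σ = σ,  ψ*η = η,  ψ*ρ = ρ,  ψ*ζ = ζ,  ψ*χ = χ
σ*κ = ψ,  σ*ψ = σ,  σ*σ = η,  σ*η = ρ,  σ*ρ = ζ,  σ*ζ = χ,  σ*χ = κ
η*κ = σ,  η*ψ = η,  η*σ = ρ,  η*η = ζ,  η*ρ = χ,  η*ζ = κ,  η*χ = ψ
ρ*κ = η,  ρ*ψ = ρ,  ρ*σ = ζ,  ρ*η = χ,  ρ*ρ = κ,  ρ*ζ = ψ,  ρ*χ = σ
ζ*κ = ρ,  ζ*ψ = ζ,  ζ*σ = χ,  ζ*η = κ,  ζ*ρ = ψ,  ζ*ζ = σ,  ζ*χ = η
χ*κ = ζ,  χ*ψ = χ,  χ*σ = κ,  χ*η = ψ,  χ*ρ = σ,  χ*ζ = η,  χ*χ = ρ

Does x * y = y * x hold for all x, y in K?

Yes

Check whether the table is symmetric across its main diagonal.
Every entry (row x, col y) equals the entry (row y, col x), so K is abelian.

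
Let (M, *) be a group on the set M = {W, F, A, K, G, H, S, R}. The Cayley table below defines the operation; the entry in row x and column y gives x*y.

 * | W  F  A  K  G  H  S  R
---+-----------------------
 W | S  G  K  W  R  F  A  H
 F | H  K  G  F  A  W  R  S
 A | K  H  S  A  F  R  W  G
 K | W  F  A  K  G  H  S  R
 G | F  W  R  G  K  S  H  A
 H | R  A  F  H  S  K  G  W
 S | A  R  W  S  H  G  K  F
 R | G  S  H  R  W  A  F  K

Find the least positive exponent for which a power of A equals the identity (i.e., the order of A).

4

The identity element is K (its row matches the header).
A^1 = A
A^2 = A*A = S
A^3 = S*A = W
A^4 = W*A = K
The first power of A equal to the identity is A^4, so ord(A) = 4.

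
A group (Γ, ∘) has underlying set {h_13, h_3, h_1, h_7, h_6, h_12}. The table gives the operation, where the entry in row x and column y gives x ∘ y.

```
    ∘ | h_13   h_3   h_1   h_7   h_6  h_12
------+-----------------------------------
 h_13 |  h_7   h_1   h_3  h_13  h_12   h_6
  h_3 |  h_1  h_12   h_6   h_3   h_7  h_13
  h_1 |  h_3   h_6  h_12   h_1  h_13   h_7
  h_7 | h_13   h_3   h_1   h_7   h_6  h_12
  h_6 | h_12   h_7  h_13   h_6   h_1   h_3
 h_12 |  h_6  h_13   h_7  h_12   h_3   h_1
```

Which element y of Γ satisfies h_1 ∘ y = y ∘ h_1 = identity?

h_12

First locate the identity: row h_7 matches the header, so h_7 is the identity.
Scan row h_1 for h_7: h_1 ∘ h_12 = h_7. Hence h_1^(-1) = h_12.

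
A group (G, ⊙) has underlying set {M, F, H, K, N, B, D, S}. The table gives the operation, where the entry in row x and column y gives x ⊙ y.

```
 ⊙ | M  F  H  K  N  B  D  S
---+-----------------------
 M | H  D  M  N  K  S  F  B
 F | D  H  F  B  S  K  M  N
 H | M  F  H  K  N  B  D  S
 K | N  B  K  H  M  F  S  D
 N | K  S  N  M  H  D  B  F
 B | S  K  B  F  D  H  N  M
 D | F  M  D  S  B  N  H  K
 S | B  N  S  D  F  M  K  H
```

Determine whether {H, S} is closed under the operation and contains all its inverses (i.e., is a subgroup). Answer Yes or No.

{H, S} contains the identity H.
Checking products: every product of two elements of {H, S} (read from the table) lies in {H, S}, so the set is closed.
In a finite group, a nonempty closed subset is a subgroup. So {H, S} ≤ G.
(Structurally, G here is isomorphic to the elementary abelian group (Z_2)^3.)

Yes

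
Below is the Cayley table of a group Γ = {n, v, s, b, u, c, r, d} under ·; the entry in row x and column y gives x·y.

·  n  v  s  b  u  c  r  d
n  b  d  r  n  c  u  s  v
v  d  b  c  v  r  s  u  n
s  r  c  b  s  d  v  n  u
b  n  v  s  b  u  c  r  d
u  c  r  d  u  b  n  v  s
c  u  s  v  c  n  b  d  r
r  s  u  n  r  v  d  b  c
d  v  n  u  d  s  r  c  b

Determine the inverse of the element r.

First locate the identity: row b matches the header, so b is the identity.
Scan row r for b: r·r = b. Hence r^(-1) = r.
(Structurally, Γ here is isomorphic to the elementary abelian group (Z_2)^3.)

r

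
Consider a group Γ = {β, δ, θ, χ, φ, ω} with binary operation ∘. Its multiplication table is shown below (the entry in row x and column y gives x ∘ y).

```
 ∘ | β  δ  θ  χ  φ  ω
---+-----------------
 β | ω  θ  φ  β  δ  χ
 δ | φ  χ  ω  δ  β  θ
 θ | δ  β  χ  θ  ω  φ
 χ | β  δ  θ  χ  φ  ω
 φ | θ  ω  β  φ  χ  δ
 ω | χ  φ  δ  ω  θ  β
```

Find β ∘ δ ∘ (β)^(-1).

φ

The identity is χ. In row β, the entry χ sits in column ω, so β^(-1) = ω.
β ∘ δ = θ
θ ∘ ω = φ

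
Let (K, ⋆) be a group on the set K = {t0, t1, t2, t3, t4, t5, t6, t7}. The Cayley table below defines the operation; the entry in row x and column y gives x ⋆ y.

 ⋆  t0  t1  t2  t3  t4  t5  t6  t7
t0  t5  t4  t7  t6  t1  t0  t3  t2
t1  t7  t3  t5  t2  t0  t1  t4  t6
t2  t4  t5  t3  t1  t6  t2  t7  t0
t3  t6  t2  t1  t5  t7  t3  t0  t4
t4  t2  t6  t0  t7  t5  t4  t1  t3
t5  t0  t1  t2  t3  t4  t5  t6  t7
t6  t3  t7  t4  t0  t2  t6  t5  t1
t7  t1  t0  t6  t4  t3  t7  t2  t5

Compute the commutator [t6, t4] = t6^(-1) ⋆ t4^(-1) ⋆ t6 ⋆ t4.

t3

Identity is t5; from the table t6^(-1) = t6 and t4^(-1) = t4.
t6 ⋆ t4 = t2
t2 ⋆ t6 = t7
t7 ⋆ t4 = t3
(Structurally, K here is isomorphic to the dihedral group D_4.)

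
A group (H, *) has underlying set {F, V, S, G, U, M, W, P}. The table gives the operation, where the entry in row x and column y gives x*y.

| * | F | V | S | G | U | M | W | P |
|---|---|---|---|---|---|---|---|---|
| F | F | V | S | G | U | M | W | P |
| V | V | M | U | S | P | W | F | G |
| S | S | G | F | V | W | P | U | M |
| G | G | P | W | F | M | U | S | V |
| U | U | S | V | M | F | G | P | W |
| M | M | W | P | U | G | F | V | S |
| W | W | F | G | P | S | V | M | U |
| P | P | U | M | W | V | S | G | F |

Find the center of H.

{F, M}

An element z is central iff its row equals its column in the table.
For P: P*V = U ≠ G = V*P, so P ∉ Z.
Checking each element this way leaves Z(H) = {F, M}.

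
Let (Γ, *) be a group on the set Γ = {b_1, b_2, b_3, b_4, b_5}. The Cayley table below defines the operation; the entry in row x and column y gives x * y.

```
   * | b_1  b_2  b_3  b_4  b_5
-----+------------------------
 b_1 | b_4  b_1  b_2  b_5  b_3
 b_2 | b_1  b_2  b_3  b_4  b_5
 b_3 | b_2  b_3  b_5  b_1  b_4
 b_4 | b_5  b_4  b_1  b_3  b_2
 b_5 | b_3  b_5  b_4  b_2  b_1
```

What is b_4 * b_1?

Read row b_4, column b_1: b_4 * b_1 = b_5.
(Structurally, Γ here is isomorphic to the cyclic group Z_5.)

b_5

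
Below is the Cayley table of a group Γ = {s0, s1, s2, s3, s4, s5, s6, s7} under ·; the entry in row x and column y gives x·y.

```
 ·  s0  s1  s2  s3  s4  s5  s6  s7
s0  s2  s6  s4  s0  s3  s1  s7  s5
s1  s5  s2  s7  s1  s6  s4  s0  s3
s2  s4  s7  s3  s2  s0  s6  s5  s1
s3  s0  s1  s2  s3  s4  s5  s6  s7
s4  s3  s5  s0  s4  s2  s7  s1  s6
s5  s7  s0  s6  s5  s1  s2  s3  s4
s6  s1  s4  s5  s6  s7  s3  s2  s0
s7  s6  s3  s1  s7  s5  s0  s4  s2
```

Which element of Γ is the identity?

The identity e satisfies e·x = x for all x, so its row in the table reproduces the column headers.
Row s3 reads: s0, s1, s2, s3, s4, s5, s6, s7 — exactly the header order. So s3 is the identity.

s3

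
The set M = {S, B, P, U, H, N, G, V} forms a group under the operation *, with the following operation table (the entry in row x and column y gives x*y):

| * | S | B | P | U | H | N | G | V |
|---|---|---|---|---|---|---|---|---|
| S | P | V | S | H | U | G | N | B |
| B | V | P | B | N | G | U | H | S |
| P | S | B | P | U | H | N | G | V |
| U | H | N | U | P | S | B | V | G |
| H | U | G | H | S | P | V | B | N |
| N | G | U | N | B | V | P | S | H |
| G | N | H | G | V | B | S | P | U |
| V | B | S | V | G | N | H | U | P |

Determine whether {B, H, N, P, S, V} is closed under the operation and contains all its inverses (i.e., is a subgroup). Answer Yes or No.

No

B*H = G, which is not in {B, H, N, P, S, V}.
The subset is not closed under *, so it is not a subgroup.
(Structurally, M here is isomorphic to the elementary abelian group (Z_2)^3.)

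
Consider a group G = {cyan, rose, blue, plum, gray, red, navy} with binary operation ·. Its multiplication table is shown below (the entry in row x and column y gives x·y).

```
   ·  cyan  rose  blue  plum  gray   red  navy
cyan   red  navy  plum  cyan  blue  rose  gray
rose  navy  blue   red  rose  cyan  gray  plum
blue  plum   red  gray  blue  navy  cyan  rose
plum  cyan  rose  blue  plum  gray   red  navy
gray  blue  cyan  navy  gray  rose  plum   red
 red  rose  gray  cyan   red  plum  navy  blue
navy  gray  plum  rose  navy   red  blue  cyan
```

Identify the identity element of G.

The identity e satisfies e·x = x for all x, so its row in the table reproduces the column headers.
Row plum reads: cyan, rose, blue, plum, gray, red, navy — exactly the header order. So plum is the identity.

plum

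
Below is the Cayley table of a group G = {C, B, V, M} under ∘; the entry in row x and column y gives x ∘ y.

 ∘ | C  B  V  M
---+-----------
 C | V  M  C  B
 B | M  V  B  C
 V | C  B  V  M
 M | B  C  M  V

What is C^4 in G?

C^1 = C
C^2 = C ∘ C = V
C^3 = V ∘ C = C
C^4 = C ∘ C = V

V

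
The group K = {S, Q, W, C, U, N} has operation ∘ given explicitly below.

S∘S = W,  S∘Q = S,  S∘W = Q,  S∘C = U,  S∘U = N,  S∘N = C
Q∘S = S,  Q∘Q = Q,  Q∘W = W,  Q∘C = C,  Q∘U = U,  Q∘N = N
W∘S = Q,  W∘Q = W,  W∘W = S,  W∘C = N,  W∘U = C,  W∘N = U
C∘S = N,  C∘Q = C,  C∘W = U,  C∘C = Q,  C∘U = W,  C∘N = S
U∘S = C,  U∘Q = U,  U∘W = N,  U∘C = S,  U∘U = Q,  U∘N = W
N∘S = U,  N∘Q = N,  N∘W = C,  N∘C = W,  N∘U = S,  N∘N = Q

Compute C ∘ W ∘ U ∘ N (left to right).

C ∘ W = U
U ∘ U = Q
Q ∘ N = N
(Structurally, K here is isomorphic to the symmetric group S_3.)

N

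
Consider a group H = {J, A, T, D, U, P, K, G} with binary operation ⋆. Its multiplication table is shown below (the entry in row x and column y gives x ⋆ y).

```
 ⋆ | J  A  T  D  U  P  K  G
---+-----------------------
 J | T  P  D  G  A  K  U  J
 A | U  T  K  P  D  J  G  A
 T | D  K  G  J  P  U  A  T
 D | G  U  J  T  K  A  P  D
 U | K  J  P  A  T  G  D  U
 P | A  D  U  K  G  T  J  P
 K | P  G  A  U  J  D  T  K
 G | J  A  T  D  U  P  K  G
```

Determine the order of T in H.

2

The identity element is G (its row matches the header).
T^1 = T
T^2 = T ⋆ T = G
The first power of T equal to the identity is T^2, so ord(T) = 2.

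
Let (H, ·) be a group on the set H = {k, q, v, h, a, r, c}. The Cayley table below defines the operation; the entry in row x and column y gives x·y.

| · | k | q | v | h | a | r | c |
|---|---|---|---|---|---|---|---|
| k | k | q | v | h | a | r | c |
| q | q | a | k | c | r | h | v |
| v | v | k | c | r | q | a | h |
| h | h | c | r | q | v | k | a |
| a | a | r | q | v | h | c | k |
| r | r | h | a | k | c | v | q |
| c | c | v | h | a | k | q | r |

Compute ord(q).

The identity element is k (its row matches the header).
q^1 = q
q^2 = q·q = a
q^3 = a·q = r
q^4 = r·q = h
q^5 = h·q = c
q^6 = c·q = v
q^7 = v·q = k
The first power of q equal to the identity is q^7, so ord(q) = 7.

7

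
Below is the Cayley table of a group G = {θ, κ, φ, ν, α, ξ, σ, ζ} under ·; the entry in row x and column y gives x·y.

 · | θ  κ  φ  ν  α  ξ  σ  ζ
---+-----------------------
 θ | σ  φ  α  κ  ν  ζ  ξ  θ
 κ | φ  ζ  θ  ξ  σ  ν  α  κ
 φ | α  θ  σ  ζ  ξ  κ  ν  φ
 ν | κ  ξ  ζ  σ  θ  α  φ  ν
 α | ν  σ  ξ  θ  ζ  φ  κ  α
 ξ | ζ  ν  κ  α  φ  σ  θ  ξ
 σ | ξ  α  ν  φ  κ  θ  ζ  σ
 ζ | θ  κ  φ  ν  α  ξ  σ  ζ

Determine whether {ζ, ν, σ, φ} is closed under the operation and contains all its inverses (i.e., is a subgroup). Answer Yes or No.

{ζ, ν, σ, φ} contains the identity ζ.
Checking products: every product of two elements of {ζ, ν, σ, φ} (read from the table) lies in {ζ, ν, σ, φ}, so the set is closed.
In a finite group, a nonempty closed subset is a subgroup. So {ζ, ν, σ, φ} ≤ G.

Yes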